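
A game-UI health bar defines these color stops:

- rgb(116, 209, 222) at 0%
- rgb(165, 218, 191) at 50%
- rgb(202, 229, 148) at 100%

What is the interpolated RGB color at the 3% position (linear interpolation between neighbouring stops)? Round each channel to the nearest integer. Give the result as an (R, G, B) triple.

3% lies between the 0% and 50% stops, so the local fraction is t = (3 − 0)/(50 − 0) = 3/50 ≈ 0.06.
R = 116 + 0.06 × (165 − 116) = 118.94 → 119
G = 209 + 0.06 × (218 − 209) = 209.54 → 210
B = 222 + 0.06 × (191 − 222) = 220.14 → 220

(119, 210, 220)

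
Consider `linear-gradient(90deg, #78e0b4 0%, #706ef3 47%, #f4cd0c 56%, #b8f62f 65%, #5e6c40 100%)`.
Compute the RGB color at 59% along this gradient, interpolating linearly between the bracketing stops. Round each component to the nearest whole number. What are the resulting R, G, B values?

59% lies between the 56% and 65% stops, so the local fraction is t = (59 − 56)/(65 − 56) = 3/9 ≈ 0.3333.
#f4cd0c → (244, 205, 12); #b8f62f → (184, 246, 47).
R = 244 + 0.3333 × (184 − 244) = 224.002 → 224
G = 205 + 0.3333 × (246 − 205) = 218.665 → 219
B = 12 + 0.3333 × (47 − 12) = 23.666 → 24

(224, 219, 24)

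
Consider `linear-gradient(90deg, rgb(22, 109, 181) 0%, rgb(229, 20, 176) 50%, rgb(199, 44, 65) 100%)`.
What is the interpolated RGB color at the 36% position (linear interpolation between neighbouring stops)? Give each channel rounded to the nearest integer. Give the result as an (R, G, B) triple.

36% lies between the 0% and 50% stops, so the local fraction is t = (36 − 0)/(50 − 0) = 36/50 ≈ 0.72.
R = 22 + 0.72 × (229 − 22) = 171.04 → 171
G = 109 + 0.72 × (20 − 109) = 44.92 → 45
B = 181 + 0.72 × (176 − 181) = 177.4 → 177

(171, 45, 177)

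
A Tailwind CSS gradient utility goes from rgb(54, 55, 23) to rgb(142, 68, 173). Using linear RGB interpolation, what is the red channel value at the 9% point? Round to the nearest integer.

R = 54 + 0.09 × (142 − 54) = 61.92 → 62

62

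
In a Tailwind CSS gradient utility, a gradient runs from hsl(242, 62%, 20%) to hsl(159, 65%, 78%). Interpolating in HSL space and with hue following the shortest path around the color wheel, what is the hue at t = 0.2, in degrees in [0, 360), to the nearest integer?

225

Hue arc: Δh = 159 − 242 = -83° (|Δh| ≤ 180, already the shorter path).
H = 242 + 0.2 × (-83) = 225.4 → 225°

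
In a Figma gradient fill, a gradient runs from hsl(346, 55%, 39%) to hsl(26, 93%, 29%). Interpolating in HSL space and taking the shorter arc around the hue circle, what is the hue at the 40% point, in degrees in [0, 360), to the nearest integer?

2

Hue: 26 − 346 = -320°, but |-320| > 180 so the shorter arc goes the other way: Δh = -320 + 360 = 40°.
H = 346 + 0.4 × (40) = 362 → 362 → 362 mod 360 = 2°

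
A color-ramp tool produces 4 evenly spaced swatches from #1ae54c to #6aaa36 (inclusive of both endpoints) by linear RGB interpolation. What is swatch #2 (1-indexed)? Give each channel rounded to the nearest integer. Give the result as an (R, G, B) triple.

(53, 209, 69)

With 4 swatches and endpoints inclusive, swatch 2 sits at t = (2 − 1)/(4 − 1) = 1/3 ≈ 0.3333.
#1ae54c → (26, 229, 76); #6aaa36 → (106, 170, 54).
R = 26 + 0.3333 × (106 − 26) = 52.664 → 53
G = 229 + 0.3333 × (170 − 229) = 209.335 → 209
B = 76 + 0.3333 × (54 − 76) = 68.667 → 69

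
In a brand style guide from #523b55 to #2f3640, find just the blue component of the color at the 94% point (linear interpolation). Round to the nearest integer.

65

B₁ = 85 (from #523b55), B₂ = 64 (from #2f3640).
B = 85 + 0.94 × (64 − 85) = 65.26 → 65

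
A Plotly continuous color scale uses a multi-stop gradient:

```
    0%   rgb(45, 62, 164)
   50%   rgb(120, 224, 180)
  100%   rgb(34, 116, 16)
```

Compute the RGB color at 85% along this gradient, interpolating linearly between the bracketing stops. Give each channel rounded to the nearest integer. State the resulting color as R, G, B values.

85% lies between the 50% and 100% stops, so the local fraction is t = (85 − 50)/(100 − 50) = 35/50 ≈ 0.7.
R = 120 + 0.7 × (34 − 120) = 59.8 → 60
G = 224 + 0.7 × (116 − 224) = 148.4 → 148
B = 180 + 0.7 × (16 − 180) = 65.2 → 65

(60, 148, 65)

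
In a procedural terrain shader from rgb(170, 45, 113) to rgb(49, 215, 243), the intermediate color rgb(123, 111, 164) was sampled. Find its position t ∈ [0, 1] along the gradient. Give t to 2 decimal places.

0.39

Invert the lerp on the G channel (largest span, 170): t = (111 − 45) / (215 − 45) = 66/170 = 0.38824.
Check on R: (123 − 170)/(49 − 170) = 0.3884 ✓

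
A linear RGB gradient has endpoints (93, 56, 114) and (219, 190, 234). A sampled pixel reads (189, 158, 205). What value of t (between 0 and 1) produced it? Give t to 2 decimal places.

Invert the lerp on the G channel (largest span, 134): t = (158 − 56) / (190 − 56) = 102/134 = 0.76119.
Check on R: (189 − 93)/(219 − 93) = 0.7619 ✓

0.76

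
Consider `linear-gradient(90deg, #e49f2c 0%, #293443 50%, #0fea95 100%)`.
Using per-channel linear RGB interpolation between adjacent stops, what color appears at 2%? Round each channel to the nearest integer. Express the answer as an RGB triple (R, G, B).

2% lies between the 0% and 50% stops, so the local fraction is t = (2 − 0)/(50 − 0) = 2/50 ≈ 0.04.
#e49f2c → (228, 159, 44); #293443 → (41, 52, 67).
R = 228 + 0.04 × (41 − 228) = 220.52 → 221
G = 159 + 0.04 × (52 − 159) = 154.72 → 155
B = 44 + 0.04 × (67 − 44) = 44.92 → 45

(221, 155, 45)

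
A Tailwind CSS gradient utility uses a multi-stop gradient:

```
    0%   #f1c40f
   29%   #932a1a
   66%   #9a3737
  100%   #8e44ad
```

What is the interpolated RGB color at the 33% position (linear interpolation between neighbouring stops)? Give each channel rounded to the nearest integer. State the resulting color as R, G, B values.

(148, 43, 29)

33% lies between the 29% and 66% stops, so the local fraction is t = (33 − 29)/(66 − 29) = 4/37 ≈ 0.1081.
#932a1a → (147, 42, 26); #9a3737 → (154, 55, 55).
R = 147 + 0.1081 × (154 − 147) = 147.757 → 148
G = 42 + 0.1081 × (55 − 42) = 43.405 → 43
B = 26 + 0.1081 × (55 − 26) = 29.135 → 29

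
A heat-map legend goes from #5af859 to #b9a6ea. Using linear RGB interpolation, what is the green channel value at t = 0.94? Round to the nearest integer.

G₁ = 248 (from #5af859), G₂ = 166 (from #b9a6ea).
G = 248 + 0.94 × (166 − 248) = 170.92 → 171

171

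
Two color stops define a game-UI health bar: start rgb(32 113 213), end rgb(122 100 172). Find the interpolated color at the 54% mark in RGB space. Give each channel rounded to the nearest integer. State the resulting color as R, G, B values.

54% corresponds to t = 0.54.
R = 32 + 0.54 × (122 − 32) = 32 + 0.54 × 90 = 80.6 → 81
G = 113 + 0.54 × (100 − 113) = 113 + 0.54 × -13 = 105.98 → 106
B = 213 + 0.54 × (172 − 213) = 213 + 0.54 × -41 = 190.86 → 191

(81, 106, 191)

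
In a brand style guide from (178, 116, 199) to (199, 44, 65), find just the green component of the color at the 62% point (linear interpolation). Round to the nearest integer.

G = 116 + 0.62 × (44 − 116) = 71.36 → 71

71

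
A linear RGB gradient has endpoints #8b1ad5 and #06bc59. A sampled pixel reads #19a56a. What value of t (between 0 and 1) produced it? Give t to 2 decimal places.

Invert the lerp on the G channel (largest span, 162): t = (165 − 26) / (188 − 26) = 139/162 = 0.85802.
Check on R: (25 − 139)/(6 − 139) = 0.8571 ✓

0.86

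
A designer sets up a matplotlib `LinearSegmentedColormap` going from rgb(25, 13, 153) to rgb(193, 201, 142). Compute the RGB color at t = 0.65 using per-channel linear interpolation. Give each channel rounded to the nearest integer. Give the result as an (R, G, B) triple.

(134, 135, 146)

R = 25 + 0.65 × (193 − 25) = 25 + 0.65 × 168 = 134.2 → 134
G = 13 + 0.65 × (201 − 13) = 13 + 0.65 × 188 = 135.2 → 135
B = 153 + 0.65 × (142 − 153) = 153 + 0.65 × -11 = 145.85 → 146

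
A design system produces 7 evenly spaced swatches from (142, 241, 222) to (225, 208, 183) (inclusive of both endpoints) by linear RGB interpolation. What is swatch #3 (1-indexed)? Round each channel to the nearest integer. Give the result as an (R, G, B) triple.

With 7 swatches and endpoints inclusive, swatch 3 sits at t = (3 − 1)/(7 − 1) = 2/6 ≈ 0.3333.
R = 142 + 0.3333 × (225 − 142) = 169.664 → 170
G = 241 + 0.3333 × (208 − 241) = 230.001 → 230
B = 222 + 0.3333 × (183 − 222) = 209.001 → 209

(170, 230, 209)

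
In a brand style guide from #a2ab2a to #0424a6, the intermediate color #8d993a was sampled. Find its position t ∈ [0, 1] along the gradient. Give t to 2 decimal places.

Invert the lerp on the R channel (largest span, 158): t = (141 − 162) / (4 − 162) = -21/-158 = 0.13291.
Check on G: (153 − 171)/(36 − 171) = 0.1333 ✓

0.13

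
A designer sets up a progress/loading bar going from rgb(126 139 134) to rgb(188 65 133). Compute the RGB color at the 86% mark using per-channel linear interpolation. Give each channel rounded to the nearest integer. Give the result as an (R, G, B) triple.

(179, 75, 133)

86% corresponds to t = 0.86.
R = 126 + 0.86 × (188 − 126) = 126 + 0.86 × 62 = 179.32 → 179
G = 139 + 0.86 × (65 − 139) = 139 + 0.86 × -74 = 75.36 → 75
B = 134 + 0.86 × (133 − 134) = 134 + 0.86 × -1 = 133.14 → 133
So the blended color is (179, 75, 133), about #b34b85.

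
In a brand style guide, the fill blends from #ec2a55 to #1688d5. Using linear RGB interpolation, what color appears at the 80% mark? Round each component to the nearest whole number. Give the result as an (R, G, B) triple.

(65, 117, 187)

#ec2a55 → (236, 42, 85); #1688d5 → (22, 136, 213).
80% corresponds to t = 0.8.
R = 236 + 0.8 × (22 − 236) = 236 + 0.8 × -214 = 64.8 → 65
G = 42 + 0.8 × (136 − 42) = 42 + 0.8 × 94 = 117.2 → 117
B = 85 + 0.8 × (213 − 85) = 85 + 0.8 × 128 = 187.4 → 187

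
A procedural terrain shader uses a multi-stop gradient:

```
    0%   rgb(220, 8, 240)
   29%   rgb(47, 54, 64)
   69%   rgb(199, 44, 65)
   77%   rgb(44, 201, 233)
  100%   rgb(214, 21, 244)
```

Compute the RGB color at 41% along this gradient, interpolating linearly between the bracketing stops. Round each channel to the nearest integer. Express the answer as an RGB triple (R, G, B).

41% lies between the 29% and 69% stops, so the local fraction is t = (41 − 29)/(69 − 29) = 12/40 ≈ 0.3.
R = 47 + 0.3 × (199 − 47) = 92.6 → 93
G = 54 + 0.3 × (44 − 54) = 51 → 51
B = 64 + 0.3 × (65 − 64) = 64.3 → 64

(93, 51, 64)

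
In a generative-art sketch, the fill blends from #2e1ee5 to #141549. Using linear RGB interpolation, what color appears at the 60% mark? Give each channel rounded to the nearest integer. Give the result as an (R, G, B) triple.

#2e1ee5 → (46, 30, 229); #141549 → (20, 21, 73).
60% corresponds to t = 0.6.
R = 46 + 0.6 × (20 − 46) = 46 + 0.6 × -26 = 30.4 → 30
G = 30 + 0.6 × (21 − 30) = 30 + 0.6 × -9 = 24.6 → 25
B = 229 + 0.6 × (73 − 229) = 229 + 0.6 × -156 = 135.4 → 135

(30, 25, 135)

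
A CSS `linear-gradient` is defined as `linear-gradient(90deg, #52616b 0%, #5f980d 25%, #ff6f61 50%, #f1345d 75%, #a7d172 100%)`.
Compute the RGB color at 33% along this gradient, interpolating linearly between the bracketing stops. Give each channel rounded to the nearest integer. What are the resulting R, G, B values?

(146, 139, 40)

33% lies between the 25% and 50% stops, so the local fraction is t = (33 − 25)/(50 − 25) = 8/25 ≈ 0.32.
#5f980d → (95, 152, 13); #ff6f61 → (255, 111, 97).
R = 95 + 0.32 × (255 − 95) = 146.2 → 146
G = 152 + 0.32 × (111 − 152) = 138.88 → 139
B = 13 + 0.32 × (97 − 13) = 39.88 → 40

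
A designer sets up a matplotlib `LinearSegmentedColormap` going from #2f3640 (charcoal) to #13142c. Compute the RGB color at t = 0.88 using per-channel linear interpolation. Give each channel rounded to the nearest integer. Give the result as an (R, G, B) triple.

(22, 24, 46)

#2f3640 → (47, 54, 64); #13142c → (19, 20, 44).
R = 47 + 0.88 × (19 − 47) = 47 + 0.88 × -28 = 22.36 → 22
G = 54 + 0.88 × (20 − 54) = 54 + 0.88 × -34 = 24.08 → 24
B = 64 + 0.88 × (44 − 64) = 64 + 0.88 × -20 = 46.4 → 46
So the blended color is (22, 24, 46), about #16182e.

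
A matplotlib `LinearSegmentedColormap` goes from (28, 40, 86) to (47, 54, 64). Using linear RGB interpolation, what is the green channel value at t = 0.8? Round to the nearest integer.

G = 40 + 0.8 × (54 − 40) = 51.2 → 51

51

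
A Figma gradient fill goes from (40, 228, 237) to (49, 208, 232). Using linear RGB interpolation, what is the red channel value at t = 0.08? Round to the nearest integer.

R = 40 + 0.08 × (49 − 40) = 40.72 → 41

41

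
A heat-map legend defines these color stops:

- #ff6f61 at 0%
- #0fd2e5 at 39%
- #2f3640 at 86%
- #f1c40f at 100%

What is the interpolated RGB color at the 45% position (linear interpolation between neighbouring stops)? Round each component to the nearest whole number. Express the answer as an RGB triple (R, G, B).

(19, 190, 208)

45% lies between the 39% and 86% stops, so the local fraction is t = (45 − 39)/(86 − 39) = 6/47 ≈ 0.1277.
#0fd2e5 → (15, 210, 229); #2f3640 → (47, 54, 64).
R = 15 + 0.1277 × (47 − 15) = 19.086 → 19
G = 210 + 0.1277 × (54 − 210) = 190.079 → 190
B = 229 + 0.1277 × (64 − 229) = 207.929 → 208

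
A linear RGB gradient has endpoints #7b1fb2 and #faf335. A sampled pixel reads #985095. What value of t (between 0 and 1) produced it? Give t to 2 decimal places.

0.23

Invert the lerp on the G channel (largest span, 212): t = (80 − 31) / (243 − 31) = 49/212 = 0.23113.
Check on R: (152 − 123)/(250 − 123) = 0.2283 ✓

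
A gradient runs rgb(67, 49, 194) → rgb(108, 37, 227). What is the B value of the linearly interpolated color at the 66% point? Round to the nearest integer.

216

B = 194 + 0.66 × (227 − 194) = 215.78 → 216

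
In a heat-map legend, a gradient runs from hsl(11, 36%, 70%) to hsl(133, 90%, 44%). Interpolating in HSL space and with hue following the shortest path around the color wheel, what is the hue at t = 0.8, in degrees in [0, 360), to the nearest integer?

Hue arc: Δh = 133 − 11 = 122° (|Δh| ≤ 180, already the shorter path).
H = 11 + 0.8 × (122) = 108.6 → 109°

109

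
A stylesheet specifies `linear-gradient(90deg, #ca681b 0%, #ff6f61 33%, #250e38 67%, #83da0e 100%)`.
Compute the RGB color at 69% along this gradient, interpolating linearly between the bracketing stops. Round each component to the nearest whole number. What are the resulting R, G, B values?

69% lies between the 67% and 100% stops, so the local fraction is t = (69 − 67)/(100 − 67) = 2/33 ≈ 0.0606.
#250e38 → (37, 14, 56); #83da0e → (131, 218, 14).
R = 37 + 0.0606 × (131 − 37) = 42.696 → 43
G = 14 + 0.0606 × (218 − 14) = 26.362 → 26
B = 56 + 0.0606 × (14 − 56) = 53.455 → 53

(43, 26, 53)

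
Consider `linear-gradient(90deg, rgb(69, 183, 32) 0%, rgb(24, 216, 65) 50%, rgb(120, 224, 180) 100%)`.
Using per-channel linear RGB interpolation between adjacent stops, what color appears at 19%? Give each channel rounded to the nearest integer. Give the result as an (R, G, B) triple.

19% lies between the 0% and 50% stops, so the local fraction is t = (19 − 0)/(50 − 0) = 19/50 ≈ 0.38.
R = 69 + 0.38 × (24 − 69) = 51.9 → 52
G = 183 + 0.38 × (216 − 183) = 195.54 → 196
B = 32 + 0.38 × (65 − 32) = 44.54 → 45

(52, 196, 45)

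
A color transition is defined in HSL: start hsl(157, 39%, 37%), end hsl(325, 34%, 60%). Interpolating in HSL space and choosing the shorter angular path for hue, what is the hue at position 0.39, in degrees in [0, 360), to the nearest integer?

Hue arc: Δh = 325 − 157 = 168° (|Δh| ≤ 180, already the shorter path).
H = 157 + 0.39 × (168) = 222.52 → 223°

223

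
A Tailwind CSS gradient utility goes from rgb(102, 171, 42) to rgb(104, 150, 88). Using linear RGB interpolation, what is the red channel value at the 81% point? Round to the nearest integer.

104

R = 102 + 0.81 × (104 − 102) = 103.62 → 104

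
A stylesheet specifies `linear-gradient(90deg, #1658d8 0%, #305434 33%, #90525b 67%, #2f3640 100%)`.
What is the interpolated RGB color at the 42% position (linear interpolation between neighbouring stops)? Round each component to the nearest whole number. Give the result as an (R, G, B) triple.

(73, 83, 62)

42% lies between the 33% and 67% stops, so the local fraction is t = (42 − 33)/(67 − 33) = 9/34 ≈ 0.2647.
#305434 → (48, 84, 52); #90525b → (144, 82, 91).
R = 48 + 0.2647 × (144 − 48) = 73.411 → 73
G = 84 + 0.2647 × (82 − 84) = 83.471 → 83
B = 52 + 0.2647 × (91 − 52) = 62.323 → 62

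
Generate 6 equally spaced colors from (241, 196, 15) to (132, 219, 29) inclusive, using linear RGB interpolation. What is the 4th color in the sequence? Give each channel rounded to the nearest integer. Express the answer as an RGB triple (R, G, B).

With 6 swatches and endpoints inclusive, swatch 4 sits at t = (4 − 1)/(6 − 1) = 3/5 ≈ 0.6.
R = 241 + 0.6 × (132 − 241) = 175.6 → 176
G = 196 + 0.6 × (219 − 196) = 209.8 → 210
B = 15 + 0.6 × (29 − 15) = 23.4 → 23

(176, 210, 23)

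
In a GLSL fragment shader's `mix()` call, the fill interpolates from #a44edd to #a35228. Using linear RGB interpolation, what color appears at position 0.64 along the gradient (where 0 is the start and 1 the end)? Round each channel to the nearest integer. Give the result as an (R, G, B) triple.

#a44edd → (164, 78, 221); #a35228 → (163, 82, 40).
R = 164 + 0.64 × (163 − 164) = 164 + 0.64 × -1 = 163.36 → 163
G = 78 + 0.64 × (82 − 78) = 78 + 0.64 × 4 = 80.56 → 81
B = 221 + 0.64 × (40 − 221) = 221 + 0.64 × -181 = 105.16 → 105
So the blended color is (163, 81, 105), about #a35169.

(163, 81, 105)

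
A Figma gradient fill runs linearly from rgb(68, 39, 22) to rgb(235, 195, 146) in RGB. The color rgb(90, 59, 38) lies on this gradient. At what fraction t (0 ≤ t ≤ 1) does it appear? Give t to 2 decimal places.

Invert the lerp on the R channel (largest span, 167): t = (90 − 68) / (235 − 68) = 22/167 = 0.13174.
Check on G: (59 − 39)/(195 − 39) = 0.1282 ✓

0.13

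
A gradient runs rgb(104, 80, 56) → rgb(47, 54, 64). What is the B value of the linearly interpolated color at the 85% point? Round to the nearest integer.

B = 56 + 0.85 × (64 − 56) = 62.8 → 63

63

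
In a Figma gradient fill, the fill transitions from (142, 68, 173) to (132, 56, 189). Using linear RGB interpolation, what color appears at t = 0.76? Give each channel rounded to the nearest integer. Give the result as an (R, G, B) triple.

(134, 59, 185)

R = 142 + 0.76 × (132 − 142) = 142 + 0.76 × -10 = 134.4 → 134
G = 68 + 0.76 × (56 − 68) = 68 + 0.76 × -12 = 58.88 → 59
B = 173 + 0.76 × (189 − 173) = 173 + 0.76 × 16 = 185.16 → 185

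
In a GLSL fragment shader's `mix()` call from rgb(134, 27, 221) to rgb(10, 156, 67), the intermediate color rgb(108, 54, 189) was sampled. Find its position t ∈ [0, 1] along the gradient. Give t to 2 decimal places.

Invert the lerp on the B channel (largest span, 154): t = (189 − 221) / (67 − 221) = -32/-154 = 0.20779.
Check on R: (108 − 134)/(10 − 134) = 0.2097 ✓

0.21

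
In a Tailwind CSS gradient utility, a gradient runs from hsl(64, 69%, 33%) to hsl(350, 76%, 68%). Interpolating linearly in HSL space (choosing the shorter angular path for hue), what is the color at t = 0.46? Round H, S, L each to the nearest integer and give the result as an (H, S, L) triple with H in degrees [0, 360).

(30, 72, 49)

Hue: 350 − 64 = 286°, but |286| > 180 so the shorter arc goes the other way: Δh = 286 − 360 = -74°.
H = 64 + 0.46 × (-74) = 29.96 → 30°
S = 69 + 0.46 × (76 − 69) = 72.22 → 72%
L = 33 + 0.46 × (68 − 33) = 49.1 → 49%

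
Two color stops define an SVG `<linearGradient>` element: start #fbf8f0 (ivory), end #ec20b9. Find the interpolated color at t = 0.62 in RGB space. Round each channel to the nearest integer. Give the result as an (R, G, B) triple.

#fbf8f0 → (251, 248, 240); #ec20b9 → (236, 32, 185).
R = 251 + 0.62 × (236 − 251) = 251 + 0.62 × -15 = 241.7 → 242
G = 248 + 0.62 × (32 − 248) = 248 + 0.62 × -216 = 114.08 → 114
B = 240 + 0.62 × (185 − 240) = 240 + 0.62 × -55 = 205.9 → 206
So the blended color is (242, 114, 206), about #f272ce.

(242, 114, 206)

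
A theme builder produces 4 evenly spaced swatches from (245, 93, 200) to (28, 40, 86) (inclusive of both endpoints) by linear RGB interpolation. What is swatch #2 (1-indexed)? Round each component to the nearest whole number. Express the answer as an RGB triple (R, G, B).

(173, 75, 162)

With 4 swatches and endpoints inclusive, swatch 2 sits at t = (2 − 1)/(4 − 1) = 1/3 ≈ 0.3333.
R = 245 + 0.3333 × (28 − 245) = 172.674 → 173
G = 93 + 0.3333 × (40 − 93) = 75.335 → 75
B = 200 + 0.3333 × (86 − 200) = 162.004 → 162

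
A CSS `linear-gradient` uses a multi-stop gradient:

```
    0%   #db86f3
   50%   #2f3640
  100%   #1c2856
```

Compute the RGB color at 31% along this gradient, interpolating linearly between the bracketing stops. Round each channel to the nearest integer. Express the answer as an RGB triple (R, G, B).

(112, 84, 132)

31% lies between the 0% and 50% stops, so the local fraction is t = (31 − 0)/(50 − 0) = 31/50 ≈ 0.62.
#db86f3 → (219, 134, 243); #2f3640 → (47, 54, 64).
R = 219 + 0.62 × (47 − 219) = 112.36 → 112
G = 134 + 0.62 × (54 − 134) = 84.4 → 84
B = 243 + 0.62 × (64 − 243) = 132.02 → 132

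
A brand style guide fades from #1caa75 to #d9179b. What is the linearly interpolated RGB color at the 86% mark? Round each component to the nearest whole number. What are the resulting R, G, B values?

(191, 44, 150)

#1caa75 → (28, 170, 117); #d9179b → (217, 23, 155).
86% corresponds to t = 0.86.
R = 28 + 0.86 × (217 − 28) = 28 + 0.86 × 189 = 190.54 → 191
G = 170 + 0.86 × (23 − 170) = 170 + 0.86 × -147 = 43.58 → 44
B = 117 + 0.86 × (155 − 117) = 117 + 0.86 × 38 = 149.68 → 150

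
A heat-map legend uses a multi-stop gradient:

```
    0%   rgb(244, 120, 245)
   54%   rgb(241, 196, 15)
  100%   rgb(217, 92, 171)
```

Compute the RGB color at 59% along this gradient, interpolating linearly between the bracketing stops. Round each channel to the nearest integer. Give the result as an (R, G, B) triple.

(238, 185, 32)

59% lies between the 54% and 100% stops, so the local fraction is t = (59 − 54)/(100 − 54) = 5/46 ≈ 0.1087.
R = 241 + 0.1087 × (217 − 241) = 238.391 → 238
G = 196 + 0.1087 × (92 − 196) = 184.695 → 185
B = 15 + 0.1087 × (171 − 15) = 31.957 → 32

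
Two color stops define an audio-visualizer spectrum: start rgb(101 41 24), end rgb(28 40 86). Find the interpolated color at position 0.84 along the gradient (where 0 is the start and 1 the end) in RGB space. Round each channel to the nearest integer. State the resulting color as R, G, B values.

(40, 40, 76)

R = 101 + 0.84 × (28 − 101) = 101 + 0.84 × -73 = 39.68 → 40
G = 41 + 0.84 × (40 − 41) = 41 + 0.84 × -1 = 40.16 → 40
B = 24 + 0.84 × (86 − 24) = 24 + 0.84 × 62 = 76.08 → 76
So the blended color is (40, 40, 76), about #28284c.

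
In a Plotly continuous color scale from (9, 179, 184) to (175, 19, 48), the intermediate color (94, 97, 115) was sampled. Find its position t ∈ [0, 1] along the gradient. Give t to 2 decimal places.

0.51

Invert the lerp on the R channel (largest span, 166): t = (94 − 9) / (175 − 9) = 85/166 = 0.51205.
Check on G: (97 − 179)/(19 − 179) = 0.5125 ✓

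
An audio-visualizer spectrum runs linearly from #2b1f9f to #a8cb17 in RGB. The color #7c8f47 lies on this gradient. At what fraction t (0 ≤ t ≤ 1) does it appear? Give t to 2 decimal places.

Invert the lerp on the G channel (largest span, 172): t = (143 − 31) / (203 − 31) = 112/172 = 0.65116.
Check on R: (124 − 43)/(168 − 43) = 0.648 ✓

0.65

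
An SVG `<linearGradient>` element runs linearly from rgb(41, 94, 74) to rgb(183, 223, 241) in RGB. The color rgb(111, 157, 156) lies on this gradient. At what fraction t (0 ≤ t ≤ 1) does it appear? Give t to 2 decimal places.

Invert the lerp on the B channel (largest span, 167): t = (156 − 74) / (241 − 74) = 82/167 = 0.49102.
Check on R: (111 − 41)/(183 − 41) = 0.493 ✓

0.49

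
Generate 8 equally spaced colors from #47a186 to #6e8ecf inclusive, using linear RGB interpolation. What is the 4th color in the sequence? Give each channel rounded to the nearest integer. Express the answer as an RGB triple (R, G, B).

With 8 swatches and endpoints inclusive, swatch 4 sits at t = (4 − 1)/(8 − 1) = 3/7 ≈ 0.4286.
#47a186 → (71, 161, 134); #6e8ecf → (110, 142, 207).
R = 71 + 0.4286 × (110 − 71) = 87.715 → 88
G = 161 + 0.4286 × (142 − 161) = 152.857 → 153
B = 134 + 0.4286 × (207 − 134) = 165.288 → 165

(88, 153, 165)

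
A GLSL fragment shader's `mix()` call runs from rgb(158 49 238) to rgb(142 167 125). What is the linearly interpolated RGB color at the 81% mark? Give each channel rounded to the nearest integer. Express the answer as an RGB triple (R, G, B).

(145, 145, 146)

81% corresponds to t = 0.81.
R = 158 + 0.81 × (142 − 158) = 158 + 0.81 × -16 = 145.04 → 145
G = 49 + 0.81 × (167 − 49) = 49 + 0.81 × 118 = 144.58 → 145
B = 238 + 0.81 × (125 − 238) = 238 + 0.81 × -113 = 146.47 → 146
So the blended color is (145, 145, 146), about #919192.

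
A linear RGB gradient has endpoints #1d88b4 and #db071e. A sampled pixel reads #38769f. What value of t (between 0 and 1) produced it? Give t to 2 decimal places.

Invert the lerp on the R channel (largest span, 190): t = (56 − 29) / (219 − 29) = 27/190 = 0.14211.
Check on G: (118 − 136)/(7 − 136) = 0.1395 ✓

0.14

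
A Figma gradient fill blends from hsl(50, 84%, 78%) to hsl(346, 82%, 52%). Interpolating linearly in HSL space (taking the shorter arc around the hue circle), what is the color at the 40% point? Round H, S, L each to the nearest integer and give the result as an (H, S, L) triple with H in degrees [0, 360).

Hue: 346 − 50 = 296°, but |296| > 180 so the shorter arc goes the other way: Δh = 296 − 360 = -64°.
H = 50 + 0.4 × (-64) = 24.4 → 24°
S = 84 + 0.4 × (82 − 84) = 83.2 → 83%
L = 78 + 0.4 × (52 − 78) = 67.6 → 68%

(24, 83, 68)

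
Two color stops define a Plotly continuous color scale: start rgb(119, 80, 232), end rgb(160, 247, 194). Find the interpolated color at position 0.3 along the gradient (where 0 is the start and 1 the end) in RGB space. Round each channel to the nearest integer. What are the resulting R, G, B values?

R = 119 + 0.3 × (160 − 119) = 119 + 0.3 × 41 = 131.3 → 131
G = 80 + 0.3 × (247 − 80) = 80 + 0.3 × 167 = 130.1 → 130
B = 232 + 0.3 × (194 − 232) = 232 + 0.3 × -38 = 220.6 → 221
So the blended color is (131, 130, 221), about #8382dd.

(131, 130, 221)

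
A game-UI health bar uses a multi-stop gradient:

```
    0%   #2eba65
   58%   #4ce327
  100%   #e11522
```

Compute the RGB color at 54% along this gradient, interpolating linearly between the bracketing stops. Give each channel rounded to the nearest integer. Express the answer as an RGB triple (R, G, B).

(74, 224, 43)

54% lies between the 0% and 58% stops, so the local fraction is t = (54 − 0)/(58 − 0) = 54/58 ≈ 0.931.
#2eba65 → (46, 186, 101); #4ce327 → (76, 227, 39).
R = 46 + 0.931 × (76 − 46) = 73.93 → 74
G = 186 + 0.931 × (227 − 186) = 224.171 → 224
B = 101 + 0.931 × (39 − 101) = 43.278 → 43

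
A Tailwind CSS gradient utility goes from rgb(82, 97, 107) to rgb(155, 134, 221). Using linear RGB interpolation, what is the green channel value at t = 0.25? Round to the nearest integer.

106

G = 97 + 0.25 × (134 − 97) = 106.25 → 106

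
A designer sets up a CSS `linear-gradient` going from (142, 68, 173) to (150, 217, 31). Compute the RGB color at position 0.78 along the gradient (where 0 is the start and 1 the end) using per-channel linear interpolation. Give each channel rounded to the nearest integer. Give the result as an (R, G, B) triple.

R = 142 + 0.78 × (150 − 142) = 142 + 0.78 × 8 = 148.24 → 148
G = 68 + 0.78 × (217 − 68) = 68 + 0.78 × 149 = 184.22 → 184
B = 173 + 0.78 × (31 − 173) = 173 + 0.78 × -142 = 62.24 → 62

(148, 184, 62)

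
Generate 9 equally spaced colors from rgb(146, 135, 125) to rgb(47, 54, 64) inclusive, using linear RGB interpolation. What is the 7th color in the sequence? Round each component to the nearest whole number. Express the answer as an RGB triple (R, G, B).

With 9 swatches and endpoints inclusive, swatch 7 sits at t = (7 − 1)/(9 − 1) = 6/8 ≈ 0.75.
R = 146 + 0.75 × (47 − 146) = 71.75 → 72
G = 135 + 0.75 × (54 − 135) = 74.25 → 74
B = 125 + 0.75 × (64 − 125) = 79.25 → 79

(72, 74, 79)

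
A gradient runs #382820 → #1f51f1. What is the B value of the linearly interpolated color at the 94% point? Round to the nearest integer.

228

B₁ = 32 (from #382820), B₂ = 241 (from #1f51f1).
B = 32 + 0.94 × (241 − 32) = 228.46 → 228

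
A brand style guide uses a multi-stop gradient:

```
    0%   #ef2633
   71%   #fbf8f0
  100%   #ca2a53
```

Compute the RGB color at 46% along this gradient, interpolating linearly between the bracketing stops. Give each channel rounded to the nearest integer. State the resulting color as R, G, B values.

46% lies between the 0% and 71% stops, so the local fraction is t = (46 − 0)/(71 − 0) = 46/71 ≈ 0.6479.
#ef2633 → (239, 38, 51); #fbf8f0 → (251, 248, 240).
R = 239 + 0.6479 × (251 − 239) = 246.775 → 247
G = 38 + 0.6479 × (248 − 38) = 174.059 → 174
B = 51 + 0.6479 × (240 − 51) = 173.453 → 173

(247, 174, 173)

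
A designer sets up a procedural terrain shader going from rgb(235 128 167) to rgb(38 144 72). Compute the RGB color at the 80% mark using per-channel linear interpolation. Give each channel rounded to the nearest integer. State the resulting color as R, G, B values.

80% corresponds to t = 0.8.
R = 235 + 0.8 × (38 − 235) = 235 + 0.8 × -197 = 77.4 → 77
G = 128 + 0.8 × (144 − 128) = 128 + 0.8 × 16 = 140.8 → 141
B = 167 + 0.8 × (72 − 167) = 167 + 0.8 × -95 = 91 → 91

(77, 141, 91)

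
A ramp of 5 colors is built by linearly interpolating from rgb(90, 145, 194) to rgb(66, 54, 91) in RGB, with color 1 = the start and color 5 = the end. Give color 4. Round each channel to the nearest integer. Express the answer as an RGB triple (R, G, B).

With 5 swatches and endpoints inclusive, swatch 4 sits at t = (4 − 1)/(5 − 1) = 3/4 ≈ 0.75.
R = 90 + 0.75 × (66 − 90) = 72 → 72
G = 145 + 0.75 × (54 − 145) = 76.75 → 77
B = 194 + 0.75 × (91 − 194) = 116.75 → 117

(72, 77, 117)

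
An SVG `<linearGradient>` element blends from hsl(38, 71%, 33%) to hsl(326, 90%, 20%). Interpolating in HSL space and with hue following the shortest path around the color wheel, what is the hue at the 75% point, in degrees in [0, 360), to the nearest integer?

Hue: 326 − 38 = 288°, but |288| > 180 so the shorter arc goes the other way: Δh = 288 − 360 = -72°.
H = 38 + 0.75 × (-72) = -16 → -16 → -16 mod 360 = 344°

344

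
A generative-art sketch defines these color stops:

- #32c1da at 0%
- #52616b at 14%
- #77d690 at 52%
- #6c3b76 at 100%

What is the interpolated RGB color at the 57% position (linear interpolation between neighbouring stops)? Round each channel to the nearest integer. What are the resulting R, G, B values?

57% lies between the 52% and 100% stops, so the local fraction is t = (57 − 52)/(100 − 52) = 5/48 ≈ 0.1042.
#77d690 → (119, 214, 144); #6c3b76 → (108, 59, 118).
R = 119 + 0.1042 × (108 − 119) = 117.854 → 118
G = 214 + 0.1042 × (59 − 214) = 197.849 → 198
B = 144 + 0.1042 × (118 − 144) = 141.291 → 141

(118, 198, 141)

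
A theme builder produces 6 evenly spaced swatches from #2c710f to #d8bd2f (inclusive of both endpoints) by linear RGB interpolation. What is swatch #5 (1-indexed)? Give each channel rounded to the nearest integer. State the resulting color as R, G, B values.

With 6 swatches and endpoints inclusive, swatch 5 sits at t = (5 − 1)/(6 − 1) = 4/5 ≈ 0.8.
#2c710f → (44, 113, 15); #d8bd2f → (216, 189, 47).
R = 44 + 0.8 × (216 − 44) = 181.6 → 182
G = 113 + 0.8 × (189 − 113) = 173.8 → 174
B = 15 + 0.8 × (47 − 15) = 40.6 → 41

(182, 174, 41)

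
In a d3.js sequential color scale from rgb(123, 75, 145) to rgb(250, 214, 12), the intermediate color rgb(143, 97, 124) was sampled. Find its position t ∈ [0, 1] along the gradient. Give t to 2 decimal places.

Invert the lerp on the G channel (largest span, 139): t = (97 − 75) / (214 − 75) = 22/139 = 0.15827.
Check on R: (143 − 123)/(250 − 123) = 0.1575 ✓

0.16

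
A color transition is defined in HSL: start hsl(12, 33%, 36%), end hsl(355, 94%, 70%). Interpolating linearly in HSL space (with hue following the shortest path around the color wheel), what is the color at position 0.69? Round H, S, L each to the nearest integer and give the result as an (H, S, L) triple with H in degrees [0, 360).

Hue: 355 − 12 = 343°, but |343| > 180 so the shorter arc goes the other way: Δh = 343 − 360 = -17°.
H = 12 + 0.69 × (-17) = 0.27 → 0°
S = 33 + 0.69 × (94 − 33) = 75.09 → 75%
L = 36 + 0.69 × (70 − 36) = 59.46 → 59%

(0, 75, 59)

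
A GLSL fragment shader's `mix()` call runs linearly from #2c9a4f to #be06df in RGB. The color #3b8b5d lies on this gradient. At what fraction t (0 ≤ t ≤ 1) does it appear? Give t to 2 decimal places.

Invert the lerp on the G channel (largest span, 148): t = (139 − 154) / (6 − 154) = -15/-148 = 0.10135.
Check on R: (59 − 44)/(190 − 44) = 0.1027 ✓

0.10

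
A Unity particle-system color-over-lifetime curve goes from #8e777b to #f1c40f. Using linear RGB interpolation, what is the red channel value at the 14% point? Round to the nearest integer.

R₁ = 142 (from #8e777b), R₂ = 241 (from #f1c40f).
R = 142 + 0.14 × (241 − 142) = 155.86 → 156

156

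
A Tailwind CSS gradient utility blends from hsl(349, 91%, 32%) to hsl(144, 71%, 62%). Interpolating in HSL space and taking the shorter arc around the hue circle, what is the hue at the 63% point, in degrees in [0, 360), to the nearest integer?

Hue: 144 − 349 = -205°, but |-205| > 180 so the shorter arc goes the other way: Δh = -205 + 360 = 155°.
H = 349 + 0.63 × (155) = 446.65 → 447 → 447 mod 360 = 87°

87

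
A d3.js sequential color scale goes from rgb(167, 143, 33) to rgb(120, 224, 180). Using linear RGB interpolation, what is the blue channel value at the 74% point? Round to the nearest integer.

142

B = 33 + 0.74 × (180 − 33) = 141.78 → 142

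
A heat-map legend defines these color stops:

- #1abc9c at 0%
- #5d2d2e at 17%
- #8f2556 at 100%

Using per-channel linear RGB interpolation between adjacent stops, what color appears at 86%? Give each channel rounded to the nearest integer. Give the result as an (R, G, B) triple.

(135, 38, 79)

86% lies between the 17% and 100% stops, so the local fraction is t = (86 − 17)/(100 − 17) = 69/83 ≈ 0.8313.
#5d2d2e → (93, 45, 46); #8f2556 → (143, 37, 86).
R = 93 + 0.8313 × (143 − 93) = 134.565 → 135
G = 45 + 0.8313 × (37 − 45) = 38.35 → 38
B = 46 + 0.8313 × (86 − 46) = 79.252 → 79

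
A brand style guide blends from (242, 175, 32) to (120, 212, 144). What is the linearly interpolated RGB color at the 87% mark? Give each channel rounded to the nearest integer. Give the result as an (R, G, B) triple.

87% corresponds to t = 0.87.
R = 242 + 0.87 × (120 − 242) = 242 + 0.87 × -122 = 135.86 → 136
G = 175 + 0.87 × (212 − 175) = 175 + 0.87 × 37 = 207.19 → 207
B = 32 + 0.87 × (144 − 32) = 32 + 0.87 × 112 = 129.44 → 129

(136, 207, 129)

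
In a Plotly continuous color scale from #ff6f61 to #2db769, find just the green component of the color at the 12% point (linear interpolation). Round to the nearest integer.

120

G₁ = 111 (from #ff6f61), G₂ = 183 (from #2db769).
G = 111 + 0.12 × (183 − 111) = 119.64 → 120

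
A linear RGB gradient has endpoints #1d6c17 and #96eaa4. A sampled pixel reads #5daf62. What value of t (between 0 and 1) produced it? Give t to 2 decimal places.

Invert the lerp on the B channel (largest span, 141): t = (98 − 23) / (164 − 23) = 75/141 = 0.53191.
Check on R: (93 − 29)/(150 − 29) = 0.5289 ✓

0.53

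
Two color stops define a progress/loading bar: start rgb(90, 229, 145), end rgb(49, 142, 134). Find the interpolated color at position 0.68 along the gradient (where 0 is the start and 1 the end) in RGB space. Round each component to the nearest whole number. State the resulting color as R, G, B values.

(62, 170, 138)

R = 90 + 0.68 × (49 − 90) = 90 + 0.68 × -41 = 62.12 → 62
G = 229 + 0.68 × (142 − 229) = 229 + 0.68 × -87 = 169.84 → 170
B = 145 + 0.68 × (134 − 145) = 145 + 0.68 × -11 = 137.52 → 138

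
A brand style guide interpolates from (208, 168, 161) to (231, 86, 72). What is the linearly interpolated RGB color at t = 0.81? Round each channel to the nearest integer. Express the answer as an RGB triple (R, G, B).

(227, 102, 89)

R = 208 + 0.81 × (231 − 208) = 208 + 0.81 × 23 = 226.63 → 227
G = 168 + 0.81 × (86 − 168) = 168 + 0.81 × -82 = 101.58 → 102
B = 161 + 0.81 × (72 − 161) = 161 + 0.81 × -89 = 88.91 → 89
So the blended color is (227, 102, 89), about #e36659.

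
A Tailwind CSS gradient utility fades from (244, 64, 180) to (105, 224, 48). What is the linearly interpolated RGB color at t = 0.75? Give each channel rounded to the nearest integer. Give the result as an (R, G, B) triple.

R = 244 + 0.75 × (105 − 244) = 244 + 0.75 × -139 = 139.75 → 140
G = 64 + 0.75 × (224 − 64) = 64 + 0.75 × 160 = 184 → 184
B = 180 + 0.75 × (48 − 180) = 180 + 0.75 × -132 = 81 → 81

(140, 184, 81)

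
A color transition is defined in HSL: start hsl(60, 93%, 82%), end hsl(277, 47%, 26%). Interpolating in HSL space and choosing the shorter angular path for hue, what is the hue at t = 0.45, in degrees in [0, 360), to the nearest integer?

Hue: 277 − 60 = 217°, but |217| > 180 so the shorter arc goes the other way: Δh = 217 − 360 = -143°.
H = 60 + 0.45 × (-143) = -4.35 → -4 → -4 mod 360 = 356°

356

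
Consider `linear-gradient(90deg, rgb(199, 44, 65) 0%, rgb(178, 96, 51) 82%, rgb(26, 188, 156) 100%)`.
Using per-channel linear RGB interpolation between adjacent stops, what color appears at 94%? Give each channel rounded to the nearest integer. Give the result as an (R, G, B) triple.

94% lies between the 82% and 100% stops, so the local fraction is t = (94 − 82)/(100 − 82) = 12/18 ≈ 0.6667.
R = 178 + 0.6667 × (26 − 178) = 76.662 → 77
G = 96 + 0.6667 × (188 − 96) = 157.336 → 157
B = 51 + 0.6667 × (156 − 51) = 121.004 → 121

(77, 157, 121)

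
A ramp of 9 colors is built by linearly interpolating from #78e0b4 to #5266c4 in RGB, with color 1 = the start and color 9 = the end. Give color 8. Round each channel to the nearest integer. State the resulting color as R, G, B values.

(87, 117, 194)

With 9 swatches and endpoints inclusive, swatch 8 sits at t = (8 − 1)/(9 − 1) = 7/8 ≈ 0.875.
#78e0b4 → (120, 224, 180); #5266c4 → (82, 102, 196).
R = 120 + 0.875 × (82 − 120) = 86.75 → 87
G = 224 + 0.875 × (102 − 224) = 117.25 → 117
B = 180 + 0.875 × (196 − 180) = 194 → 194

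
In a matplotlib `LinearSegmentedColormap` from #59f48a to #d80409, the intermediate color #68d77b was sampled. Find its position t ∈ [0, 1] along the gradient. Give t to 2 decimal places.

Invert the lerp on the G channel (largest span, 240): t = (215 − 244) / (4 − 244) = -29/-240 = 0.12083.
Check on R: (104 − 89)/(216 − 89) = 0.1181 ✓

0.12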